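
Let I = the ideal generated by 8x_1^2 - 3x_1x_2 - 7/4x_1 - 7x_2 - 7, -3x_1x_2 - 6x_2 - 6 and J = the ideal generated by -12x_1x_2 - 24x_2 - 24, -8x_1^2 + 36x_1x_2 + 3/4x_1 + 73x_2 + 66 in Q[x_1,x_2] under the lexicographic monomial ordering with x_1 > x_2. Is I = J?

No, the ideals differ.

For a fixed monomial order, each ideal has a unique reduced Gröbner basis; comparing bases decides equality.
Buchberger on the first generating set:
f_1 = 8x_1^2 - 3x_1x_2 - 7/4x_1 - 7x_2 - 7, LT = x_1^2.
f_2 = -3x_1x_2 - 6x_2 - 6, LT = x_1x_2.

S(f_1,f_2): lcm = x_1^2x_2. S = -3/8x_1x_2^2 - 71/32x_1x_2 - 2x_1 - 7/8x_2^2 - 7/8x_2.
  reduce S modulo (f_1, f_2):
  remainder -2x_1 - 1/8x_2^2 + 69/16x_2 + 71/16 ≠ 0; add g_3 = -2x_1 - 1/8x_2^2 + 69/16x_2 + 71/16 to the basis.

S(f_2,g_3): lcm = x_1x_2. S = -1/16x_2^3 + 69/32x_2^2 + 135/32x_2 + 2.
  reduce S modulo (f_1, f_2, g_3):
  remainder -1/16x_2^3 + 69/32x_2^2 + 135/32x_2 + 2 ≠ 0; add g_4 = -1/16x_2^3 + 69/32x_2^2 + 135/32x_2 + 2 to the basis.

The other S-polynomials (S(f_1,g_3), S(f_1,g_4), S(f_2,g_4), S(g_3,g_4)) all reduce to 0 modulo the current basis, so we have a Gröbner basis.
Inter-reduce: drop elements whose leading term is divisible by another's, tail-reduce, and make monic.
Reduced Gröbner basis: {x_1 + 1/16x_2^2 - 69/32x_2 - 71/32, x_2^3 - 69/2x_2^2 - 135/2x_2 - 32}.

Buchberger on the second generating set:
h_1 = -12x_1x_2 - 24x_2 - 24, LT = x_1x_2.
h_2 = -8x_1^2 + 36x_1x_2 + 3/4x_1 + 73x_2 + 66, LT = x_1^2.

S(h_1,h_2): lcm = x_1^2x_2. S = 9/2x_1x_2^2 + 67/32x_1x_2 + 2x_1 + 73/8x_2^2 + 33/4x_2.
  reduce S modulo (h_1, h_2):
  remainder 2x_1 + 1/8x_2^2 - 79/16x_2 - 67/16 ≠ 0; add k_3 = 2x_1 + 1/8x_2^2 - 79/16x_2 - 67/16 to the basis.

S(h_1,k_3): lcm = x_1x_2. S = -1/16x_2^3 + 79/32x_2^2 + 131/32x_2 + 2.
  reduce S modulo (h_1, h_2, k_3):
  remainder -1/16x_2^3 + 79/32x_2^2 + 131/32x_2 + 2 ≠ 0; add k_4 = -1/16x_2^3 + 79/32x_2^2 + 131/32x_2 + 2 to the basis.

The other S-polynomials (S(h_2,k_3), S(h_1,k_4), S(h_2,k_4), S(k_3,k_4)) all reduce to 0 modulo the current basis, so we have a Gröbner basis.
Inter-reduce: drop elements whose leading term is divisible by another's, tail-reduce, and make monic.
Reduced Gröbner basis: {x_1 + 1/16x_2^2 - 79/32x_2 - 67/32, x_2^3 - 79/2x_2^2 - 131/2x_2 - 32}.

These differ, so the ideals are not equal.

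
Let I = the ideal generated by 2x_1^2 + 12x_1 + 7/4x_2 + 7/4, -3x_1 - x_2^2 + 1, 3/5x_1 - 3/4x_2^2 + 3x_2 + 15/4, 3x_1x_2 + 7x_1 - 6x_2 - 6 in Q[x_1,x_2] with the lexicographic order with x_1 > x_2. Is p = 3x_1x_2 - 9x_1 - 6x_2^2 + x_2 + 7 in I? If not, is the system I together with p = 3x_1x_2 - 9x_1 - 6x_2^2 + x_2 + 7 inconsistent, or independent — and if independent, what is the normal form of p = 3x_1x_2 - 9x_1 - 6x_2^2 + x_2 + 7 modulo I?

First compute the reduced Gröbner basis of I by Buchberger's algorithm.
f_1 = 2x_1^2 + 12x_1 + 7/4x_2 + 7/4, LT = x_1^2.
f_2 = -3x_1 - x_2^2 + 1, LT = x_1.
f_3 = 3/5x_1 - 3/4x_2^2 + 3x_2 + 15/4, LT = x_1.
f_4 = 3x_1x_2 + 7x_1 - 6x_2 - 6, LT = x_1x_2.

S(f_1,f_2): lcm = x_1^2. S = -1/3x_1x_2^2 + 19/3x_1 + 7/8x_2 + 7/8.
  leading term x_1x_2^2: subtract (1/9x_2^2)·f_2 from -1/3x_1x_2^2 + 19/3x_1 + 7/8x_2 + 7/8 → 19/3x_1 + 1/9x_2^4 - 1/9x_2^2 + 7/8x_2 + 7/8
  leading term x_1: subtract (-19/9)·f_2 from 19/3x_1 + 1/9x_2^4 - 1/9x_2^2 + 7/8x_2 + 7/8 → 1/9x_2^4 - 20/9x_2^2 + 7/8x_2 + 215/72
  leading term x_2^4: no divisor's leading term divides it; move 1/9x_2^4 to the remainder.
  leading term x_2^2: no divisor's leading term divides it; move -20/9x_2^2 to the remainder.
  leading term x_2: no divisor's leading term divides it; move 7/8x_2 to the remainder.
  leading term 1: no divisor's leading term divides it; move 215/72 to the remainder.
  remainder 1/9x_2^4 - 20/9x_2^2 + 7/8x_2 + 215/72 ≠ 0; add h_5 = 1/9x_2^4 - 20/9x_2^2 + 7/8x_2 + 215/72 to the basis.

S(f_1,f_3): lcm = x_1^2. S = 5/4x_1x_2^2 - 5x_1x_2 - 1/4x_1 + 7/8x_2 + 7/8.
  leading term x_1x_2^2: subtract (-5/12x_2^2)·f_2 from 5/4x_1x_2^2 - 5x_1x_2 - 1/4x_1 + 7/8x_2 + 7/8 → -5x_1x_2 - 1/4x_1 - 5/12x_2^4 + 5/12x_2^2 + 7/8x_2 + 7/8
  leading term x_1x_2: subtract (5/3x_2)·f_2 from -5x_1x_2 - 1/4x_1 - 5/12x_2^4 + 5/12x_2^2 + 7/8x_2 + 7/8 → -1/4x_1 - 5/12x_2^4 + 5/3x_2^3 + 5/12x_2^2 - 19/24x_2 + 7/8
  leading term x_1: subtract (1/12)·f_2 from -1/4x_1 - 5/12x_2^4 + 5/3x_2^3 + 5/12x_2^2 - 19/24x_2 + 7/8 → -5/12x_2^4 + 5/3x_2^3 + 1/2x_2^2 - 19/24x_2 + 19/24
  leading term x_2^4: subtract (-15/4)·h_5 from -5/12x_2^4 + 5/3x_2^3 + 1/2x_2^2 - 19/24x_2 + 19/24 → 5/3x_2^3 - 47/6x_2^2 + 239/96x_2 + 1151/96
  leading term x_2^3: no divisor's leading term divides it; move 5/3x_2^3 to the remainder.
  leading term x_2^2: no divisor's leading term divides it; move -47/6x_2^2 to the remainder.
  leading term x_2: no divisor's leading term divides it; move 239/96x_2 to the remainder.
  leading term 1: no divisor's leading term divides it; move 1151/96 to the remainder.
  remainder 5/3x_2^3 - 47/6x_2^2 + 239/96x_2 + 1151/96 ≠ 0; add h_6 = 5/3x_2^3 - 47/6x_2^2 + 239/96x_2 + 1151/96 to the basis.

S(f_1,f_4): lcm = x_1^2x_2. S = -7/3x_1^2 + 8x_1x_2 + 2x_1 + 7/8x_2^2 + 7/8x_2.
  leading term x_1^2: subtract (-7/6)·f_1 from -7/3x_1^2 + 8x_1x_2 + 2x_1 + 7/8x_2^2 + 7/8x_2 → 8x_1x_2 + 16x_1 + 7/8x_2^2 + 35/12x_2 + 49/24
  leading term x_1x_2: subtract (-8/3x_2)·f_2 from 8x_1x_2 + 16x_1 + 7/8x_2^2 + 35/12x_2 + 49/24 → 16x_1 - 8/3x_2^3 + 7/8x_2^2 + 67/12x_2 + 49/24
  leading term x_1: subtract (-16/3)·f_2 from 16x_1 - 8/3x_2^3 + 7/8x_2^2 + 67/12x_2 + 49/24 → -8/3x_2^3 - 107/24x_2^2 + 67/12x_2 + 59/8
  leading term x_2^3: subtract (-8/5)·h_6 from -8/3x_2^3 - 107/24x_2^2 + 67/12x_2 + 59/8 → -2039/120x_2^2 + 287/30x_2 + 3187/120
  leading term x_2^2: no divisor's leading term divides it; move -2039/120x_2^2 to the remainder.
  leading term x_2: no divisor's leading term divides it; move 287/30x_2 to the remainder.
  leading term 1: no divisor's leading term divides it; move 3187/120 to the remainder.
  remainder -2039/120x_2^2 + 287/30x_2 + 3187/120 ≠ 0; add h_7 = -2039/120x_2^2 + 287/30x_2 + 3187/120 to the basis.

S(f_2,f_3): lcm = x_1. S = 19/12x_2^2 - 5x_2 - 79/12.
  leading term x_2^2: subtract (-190/2039)·h_7 from 19/12x_2^2 - 5x_2 - 79/12 → -25132/6117x_2 - 25132/6117
  leading term x_2: no divisor's leading term divides it; move -25132/6117x_2 to the remainder.
  leading term 1: no divisor's leading term divides it; move -25132/6117 to the remainder.
  remainder -25132/6117x_2 - 25132/6117 ≠ 0; add h_8 = -25132/6117x_2 - 25132/6117 to the basis.

The other S-polynomials (S(f_2,f_4), S(f_3,f_4), S(f_1,h_5), S(f_2,h_5), S(f_3,h_5), S(f_4,h_5), S(f_1,h_6), S(f_2,h_6), S(f_3,h_6), S(f_4,h_6), S(h_5,h_6), S(f_1,h_7), S(f_2,h_7), S(f_3,h_7), S(f_4,h_7), S(h_5,h_7), S(h_6,h_7), S(f_1,h_8), S(f_2,h_8), S(f_3,h_8), S(f_4,h_8), S(h_5,h_8), S(h_6,h_8), S(h_7,h_8)) all reduce to 0 modulo the current basis, so we have a Gröbner basis.
Inter-reduce: drop elements whose leading term is divisible by another's, tail-reduce, and make monic.
Reduced Gröbner basis: {x_1, x_2 + 1}.
Label its elements g_1 = x_1, g_2 = x_2 + 1.

Reduce p = 3x_1x_2 - 9x_1 - 6x_2^2 + x_2 + 7 modulo G:
  leading term x_1x_2: subtract (3x_2)·g_1 from 3x_1x_2 - 9x_1 - 6x_2^2 + x_2 + 7 → -9x_1 - 6x_2^2 + x_2 + 7
  leading term x_1: subtract (-9)·g_1 from -9x_1 - 6x_2^2 + x_2 + 7 → -6x_2^2 + x_2 + 7
  leading term x_2^2: subtract (-6x_2)·g_2 from -6x_2^2 + x_2 + 7 → 7x_2 + 7
  leading term x_2: subtract (7)·g_2 from 7x_2 + 7 → 0
  normal form = 0.
Since the normal form is 0, p ∈ I.

3x_1x_2 - 9x_1 - 6x_2^2 + x_2 + 7 lies in I (it reduces to 0).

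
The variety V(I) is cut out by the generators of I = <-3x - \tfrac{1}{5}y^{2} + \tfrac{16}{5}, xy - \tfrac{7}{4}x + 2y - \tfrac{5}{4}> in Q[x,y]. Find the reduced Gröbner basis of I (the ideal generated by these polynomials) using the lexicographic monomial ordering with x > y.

Buchberger's algorithm terminates because the ascending chain of leading-term ideals stabilizes.

f_1 = -3x - \tfrac{1}{5}y^{2} + \tfrac{16}{5}, LT = x.
f_2 = xy - \tfrac{7}{4}x + 2y - \tfrac{5}{4}, LT = xy.

S(f_1,f_2): lcm = xy. S = \tfrac{7}{4}x + \tfrac{1}{15}y^{3} - \tfrac{46}{15}y + \tfrac{5}{4}.
  leading term x: subtract (-\tfrac{7}{12})·f_1 from \tfrac{7}{4}x + \tfrac{1}{15}y^{3} - \tfrac{46}{15}y + \tfrac{5}{4} → \tfrac{1}{15}y^{3} - \tfrac{7}{60}y^{2} - \tfrac{46}{15}y + \tfrac{187}{60}
  leading term y^{3}: no divisor's leading term divides it; move \tfrac{1}{15}y^{3} to the remainder.
  leading term y^{2}: no divisor's leading term divides it; move -\tfrac{7}{60}y^{2} to the remainder.
  leading term y: no divisor's leading term divides it; move -\tfrac{46}{15}y to the remainder.
  leading term 1: no divisor's leading term divides it; move \tfrac{187}{60} to the remainder.
  remainder \tfrac{1}{15}y^{3} - \tfrac{7}{60}y^{2} - \tfrac{46}{15}y + \tfrac{187}{60} ≠ 0; add g_3 = \tfrac{1}{15}y^{3} - \tfrac{7}{60}y^{2} - \tfrac{46}{15}y + \tfrac{187}{60} to the basis.

S(f_1,g_3): leading monomials are coprime, so the S-polynomial reduces to 0 (Buchberger's first criterion).
S(f_2,g_3): lcm = xy^{3}. S = 46xy - \tfrac{187}{4}x + 2y^{3} - \tfrac{5}{4}y^{2}.
  leading term xy: subtract (-\tfrac{46}{3}y)·f_1 from 46xy - \tfrac{187}{4}x + 2y^{3} - \tfrac{5}{4}y^{2} → -\tfrac{187}{4}x - \tfrac{16}{15}y^{3} - \tfrac{5}{4}y^{2} + \tfrac{736}{15}y
  leading term x: subtract (\tfrac{187}{12})·f_1 from -\tfrac{187}{4}x - \tfrac{16}{15}y^{3} - \tfrac{5}{4}y^{2} + \tfrac{736}{15}y → -\tfrac{16}{15}y^{3} + \tfrac{28}{15}y^{2} + \tfrac{736}{15}y - \tfrac{748}{15}
  leading term y^{3}: subtract (-16)·g_3 from -\tfrac{16}{15}y^{3} + \tfrac{28}{15}y^{2} + \tfrac{736}{15}y - \tfrac{748}{15} → 0
  remainder 0.

Every S-polynomial of the final basis reduces to 0, so we have a Gröbner basis.
Inter-reduce: drop elements whose leading term is divisible by another's, tail-reduce, and make monic.

G = {x + \tfrac{1}{15}y^{2} - \tfrac{16}{15}, y^{3} - \tfrac{7}{4}y^{2} - 46y + \tfrac{187}{4}}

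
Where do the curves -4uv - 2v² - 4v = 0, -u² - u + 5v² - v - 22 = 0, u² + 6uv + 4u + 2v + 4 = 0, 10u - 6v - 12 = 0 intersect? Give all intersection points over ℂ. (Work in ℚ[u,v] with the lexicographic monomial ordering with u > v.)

{(0, -2)}

Compute a lex Gröbner basis by Buchberger's algorithm.
f_1 = -4uv - 2v² - 4v, LT = uv.
f_2 = -u² - u + 5v² - v - 22, LT = u².
f_3 = u² + 6uv + 4u + 2v + 4, LT = u².
f_4 = 10u - 6v - 12, LT = u.

S(f_1,f_2): lcm = u²v. S = ½uv² + 5v³ - v² - 22v.
  leading term uv²: subtract (-⅛v)·f_1 from ½uv² + 5v³ - v² - 22v → 19/4v³ - 3/2v² - 22v
  leading term v³: no divisor's leading term divides it; move 19/4v³ to the remainder.
  leading term v²: no divisor's leading term divides it; move -3/2v² to the remainder.
  leading term v: no divisor's leading term divides it; move -22v to the remainder.
  remainder 19/4v³ - 3/2v² - 22v ≠ 0; add h_5 = 19/4v³ - 3/2v² - 22v to the basis.

S(f_1,f_3): lcm = u²v. S = -11/2uv² - 3uv - 2v² - 4v.
  leading term uv²: subtract (11/8v)·f_1 from -11/2uv² - 3uv - 2v² - 4v → -3uv + 11/4v³ + 7/2v² - 4v
  leading term uv: subtract (¾)·f_1 from -3uv + 11/4v³ + 7/2v² - 4v → 11/4v³ + 5v² - v
  leading term v³: subtract (11/19)·h_5 from 11/4v³ + 5v² - v → 223/38v² + 223/19v
  leading term v²: no divisor's leading term divides it; move 223/38v² to the remainder.
  leading term v: no divisor's leading term divides it; move 223/19v to the remainder.
  remainder 223/38v² + 223/19v ≠ 0; add h_6 = 223/38v² + 223/19v to the basis.

S(f_2,f_3): lcm = u². S = -6uv - 3u - 5v² - v + 18.
  leading term uv: subtract (3/2)·f_1 from -6uv - 3u - 5v² - v + 18 → -3u - 2v² + 5v + 18
  leading term u: subtract (-3/10)·f_4 from -3u - 2v² + 5v + 18 → -2v² + 16/5v + 72/5
  leading term v²: subtract (-76/223)·h_6 from -2v² + 16/5v + 72/5 → 36/5v + 72/5
  leading term v: no divisor's leading term divides it; move 36/5v to the remainder.
  leading term 1: no divisor's leading term divides it; move 72/5 to the remainder.
  remainder 36/5v + 72/5 ≠ 0; add h_7 = 36/5v + 72/5 to the basis.

The other S-polynomials (S(f_1,f_4), S(f_2,f_4), S(f_3,f_4), S(f_1,h_5), S(f_2,h_5), S(f_3,h_5), S(f_4,h_5), S(f_1,h_6), S(f_2,h_6), S(f_3,h_6), S(f_4,h_6), S(h_5,h_6), S(f_1,h_7), S(f_2,h_7), S(f_3,h_7), S(f_4,h_7), S(h_5,h_7), S(h_6,h_7)) all reduce to 0 modulo the current basis, so we have a Gröbner basis.
Inter-reduce: drop elements whose leading term is divisible by another's, tail-reduce, and make monic.
Reduced Gröbner basis: {u, v + 2}.

Since the basis is lex-ordered, v + 2 is univariate in v. Its roots are {-2}. Back-substituting each root into the other basis elements fixes the other coordinates.
  v = -2: the earlier basis element becomes u = 0, giving u = 0 — point (0, -2).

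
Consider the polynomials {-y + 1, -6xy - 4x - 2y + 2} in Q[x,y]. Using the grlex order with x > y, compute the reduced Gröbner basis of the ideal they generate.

Buchberger's algorithm terminates because the ascending chain of leading-term ideals stabilizes.

f_1 = -y + 1, LT = y.
f_2 = -6xy - 4x - 2y + 2, LT = xy.

S(f_1,f_2): lcm = xy. S = -\tfrac{5}{3}x - \tfrac{1}{3}y + \tfrac{1}{3}.
  leading term x: no divisor's leading term divides it; move -\tfrac{5}{3}x to the remainder.
  leading term y: subtract (\tfrac{1}{3})·f_1 from -\tfrac{1}{3}y + \tfrac{1}{3} → 0
  remainder -\tfrac{5}{3}x ≠ 0; add g_3 = -\tfrac{5}{3}x to the basis.

The other S-polynomials (S(f_1,g_3), S(f_2,g_3)) all reduce to 0 modulo the current basis, so we have a Gröbner basis.
Inter-reduce: drop elements whose leading term is divisible by another's, tail-reduce, and make monic.

G = {x, y - 1}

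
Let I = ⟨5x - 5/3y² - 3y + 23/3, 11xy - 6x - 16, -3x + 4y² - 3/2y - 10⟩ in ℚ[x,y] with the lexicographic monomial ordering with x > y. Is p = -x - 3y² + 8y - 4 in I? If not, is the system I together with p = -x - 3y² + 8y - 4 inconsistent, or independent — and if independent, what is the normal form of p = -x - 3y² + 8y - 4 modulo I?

First compute the reduced Gröbner basis of I by Buchberger's algorithm.
f_1 = 5x - 5/3y² - 3y + 23/3, LT = x.
f_2 = 11xy - 6x - 16, LT = xy.
f_3 = -3x + 4y² - 3/2y - 10, LT = x.

S(f_1,f_2): lcm = xy. S = 6/11x - ⅓y³ - ⅗y² + 23/15y + 16/11.
  leading term x: subtract (6/55)·f_1 from 6/11x - ⅓y³ - ⅗y² + 23/15y + 16/11 → -⅓y³ - 23/55y² + 307/165y + 34/55
  leading term y³: no divisor's leading term divides it; move -⅓y³ to the remainder.
  leading term y²: no divisor's leading term divides it; move -23/55y² to the remainder.
  leading term y: no divisor's leading term divides it; move 307/165y to the remainder.
  leading term 1: no divisor's leading term divides it; move 34/55 to the remainder.
  remainder -⅓y³ - 23/55y² + 307/165y + 34/55 ≠ 0; add h_4 = -⅓y³ - 23/55y² + 307/165y + 34/55 to the basis.

S(f_1,f_3): lcm = x. S = y² - 11/10y - 9/5.
  leading term y²: no divisor's leading term divides it; move y² to the remainder.
  leading term y: no divisor's leading term divides it; move -11/10y to the remainder.
  leading term 1: no divisor's leading term divides it; move -9/5 to the remainder.
  remainder y² - 11/10y - 9/5 ≠ 0; add h_5 = y² - 11/10y - 9/5 to the basis.

S(f_2,f_3): lcm = xy. S = -6/11x + 4/3y³ - ½y² - 10/3y - 16/11.
  leading term x: subtract (-6/55)·f_1 from -6/11x + 4/3y³ - ½y² - 10/3y - 16/11 → 4/3y³ - 15/22y² - 604/165y - 34/55
  leading term y³: subtract (-4)·h_4 from 4/3y³ - 15/22y² - 604/165y - 34/55 → -259/110y² + 208/55y + 102/55
  leading term y²: subtract (-259/110)·h_5 from -259/110y² + 208/55y + 102/55 → 1311/1100y - 1311/550
  leading term y: no divisor's leading term divides it; move 1311/1100y to the remainder.
  leading term 1: no divisor's leading term divides it; move -1311/550 to the remainder.
  remainder 1311/1100y - 1311/550 ≠ 0; add h_6 = 1311/1100y - 1311/550 to the basis.

S(f_1,h_4): leading monomials are coprime, so the S-polynomial reduces to 0 (Buchberger's first criterion).
S(f_2,h_4): lcm = xy³. S = -9/5xy² + 307/55xy + 102/55x - 16/11y².
  leading term xy²: subtract (-9/25y²)·f_1 from -9/5xy² + 307/55xy + 102/55x - 16/11y² → 307/55xy + 102/55x - ⅗y⁴ - 27/25y³ + 359/275y²
  leading term xy: subtract (307/275y)·f_1 from 307/55xy + 102/55x - ⅗y⁴ - 27/25y³ + 359/275y² → 102/55x - ⅗y⁴ + 644/825y³ + 256/55y² - 7061/825y
  leading term x: subtract (102/275)·f_1 from 102/55x - ⅗y⁴ + 644/825y³ + 256/55y² - 7061/825y → -⅗y⁴ + 644/825y³ + 58/11y² - 6143/825y - 782/275
  leading term y⁴: subtract (9/5y)·h_4 from -⅗y⁴ + 644/825y³ + 58/11y² - 6143/825y - 782/275 → 23/15y³ + 529/275y² - 7061/825y - 782/275
  leading term y³: subtract (-23/5)·h_4 from 23/15y³ + 529/275y² - 7061/825y - 782/275 → 0
  remainder 0.

S(f_3,h_4): leading monomials are coprime, so the S-polynomial reduces to 0 (Buchberger's first criterion).
S(f_1,h_5): leading monomials are coprime, so the S-polynomial reduces to 0 (Buchberger's first criterion).
S(f_2,h_5): lcm = xy². S = 61/110xy + 9/5x - 16/11y.
  leading term xy: subtract (61/550y)·f_1 from 61/110xy + 9/5x - 16/11y → 9/5x + 61/330y³ + 183/550y² - 3803/1650y
  leading term x: subtract (9/25)·f_1 from 9/5x + 61/330y³ + 183/550y² - 3803/1650y → 61/330y³ + 513/550y² - 2021/1650y - 69/25
  leading term y³: subtract (-61/110)·h_4 from 61/330y³ + 513/550y² - 2021/1650y - 69/25 → 424/605y² - 584/3025y - 7312/3025
  leading term y²: subtract (424/605)·h_5 from 424/605y² - 584/3025y - 7312/3025 → 1748/3025y - 3496/3025
  leading term y: subtract (16/33)·h_6 from 1748/3025y - 3496/3025 → 0
  remainder 0.

S(f_3,h_5): leading monomials are coprime, so the S-polynomial reduces to 0 (Buchberger's first criterion).
S(h_4,h_5): lcm = y³. S = 259/110y² - 208/55y - 102/55.
  leading term y²: subtract (259/110)·h_5 from 259/110y² - 208/55y - 102/55 → -1311/1100y + 1311/550
  leading term y: subtract (-1)·h_6 from -1311/1100y + 1311/550 → 0
  remainder 0.

S(f_1,h_6): leading monomials are coprime, so the S-polynomial reduces to 0 (Buchberger's first criterion).
S(f_2,h_6): lcm = xy. S = 16/11x - 16/11.
  leading term x: subtract (16/55)·f_1 from 16/11x - 16/11 → 16/33y² + 48/55y - 608/165
  leading term y²: subtract (16/33)·h_5 from 16/33y² + 48/55y - 608/165 → 232/165y - 464/165
  leading term y: subtract (4640/3933)·h_6 from 232/165y - 464/165 → 0
  remainder 0.

S(f_3,h_6): leading monomials are coprime, so the S-polynomial reduces to 0 (Buchberger's first criterion).
S(h_4,h_6): lcm = y³. S = 179/55y² - 307/55y - 102/55.
  leading term y²: subtract (179/55)·h_5 from 179/55y² - 307/55y - 102/55 → -1101/550y + 1101/275
  leading term y: subtract (-734/437)·h_6 from -1101/550y + 1101/275 → 0
  remainder 0.

S(h_5,h_6): lcm = y². S = 9/10y - 9/5.
  leading term y: subtract (330/437)·h_6 from 9/10y - 9/5 → 0
  remainder 0.

Every S-polynomial of the final basis reduces to 0, so we have a Gröbner basis.
Inter-reduce: drop elements whose leading term is divisible by another's, tail-reduce, and make monic.
Reduced Gröbner basis: {x - 1, y - 2}.
Label its elements g_1 = x - 1, g_2 = y - 2.

Reduce p = -x - 3y² + 8y - 4 modulo G:
  leading term x: subtract (-1)·g_1 from -x - 3y² + 8y - 4 → -3y² + 8y - 5
  leading term y²: subtract (-3y)·g_2 from -3y² + 8y - 5 → 2y - 5
  leading term y: subtract (2)·g_2 from 2y - 5 → -1
  leading term 1: no divisor's leading term divides it; move -1 to the remainder.
  normal form = -1.
The normal form is nonzero, so p ∉ I. Since p minus its normal form lies in I, I + (p) = I + (r) where r = -1; decide whether this ideal is the whole ring.
Here r = -1 is a nonzero constant, hence a unit: 1 ∈ I + (p), the Gröbner basis of I + (p) is {1}, and the enlarged system has no common solution — adjoining p is inconsistent.

Adjoining -x - 3y² + 8y - 4 makes the ideal the whole ring: the system is inconsistent.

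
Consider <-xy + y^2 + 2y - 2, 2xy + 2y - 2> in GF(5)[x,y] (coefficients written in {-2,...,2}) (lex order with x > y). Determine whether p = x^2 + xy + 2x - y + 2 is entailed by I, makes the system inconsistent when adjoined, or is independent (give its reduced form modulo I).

x^2 + xy + 2x - y + 2 lies in I (it reduces to 0).

First compute the reduced Gröbner basis of I by Buchberger's algorithm.
f_1 = -xy + y^2 + 2y - 2, LT = xy.
f_2 = 2xy + 2y - 2, LT = xy.

S(f_1,f_2): lcm = xy. S = -y^2 + 2y - 2.
  leading term y^2: no divisor's leading term divides it; move -y^2 to the remainder.
  leading term y: no divisor's leading term divides it; move 2y to the remainder.
  leading term 1: no divisor's leading term divides it; move -2 to the remainder.
  remainder -y^2 + 2y - 2 ≠ 0; add h_3 = -y^2 + 2y - 2 to the basis.

S(f_1,h_3): lcm = xy^2. S = 2xy - 2x - y^3 - 2y^2 + 2y.
  leading term xy: subtract (-2)·f_1 from 2xy - 2x - y^3 - 2y^2 + 2y → -2x - y^3 + y + 1
  leading term x: no divisor's leading term divides it; move -2x to the remainder.
  leading term y^3: subtract (y)·h_3 from -y^3 + y + 1 → -2y^2 - 2y + 1
  leading term y^2: subtract (2)·h_3 from -2y^2 - 2y + 1 → -y
  leading term y: no divisor's leading term divides it; move -y to the remainder.
  remainder -2x - y ≠ 0; add h_4 = -2x - y to the basis.

The other S-polynomials (S(f_2,h_3), S(f_1,h_4), S(f_2,h_4), S(h_3,h_4)) all reduce to 0 modulo the current basis, so we have a Gröbner basis.
Inter-reduce: drop elements whose leading term is divisible by another's, tail-reduce, and make monic.
Reduced Gröbner basis: {x - 2y, y^2 - 2y + 2}.
Label its elements g_1 = x - 2y, g_2 = y^2 - 2y + 2.

Reduce p = x^2 + xy + 2x - y + 2 modulo G:
  leading term x^2: subtract (x)·g_1 from x^2 + xy + 2x - y + 2 → -2xy + 2x - y + 2
  leading term xy: subtract (-2y)·g_1 from -2xy + 2x - y + 2 → 2x + y^2 - y + 2
  leading term x: subtract (2)·g_1 from 2x + y^2 - y + 2 → y^2 - 2y + 2
  leading term y^2: subtract (1)·g_2 from y^2 - 2y + 2 → 0
  normal form = 0.
Since the normal form is 0, p ∈ I.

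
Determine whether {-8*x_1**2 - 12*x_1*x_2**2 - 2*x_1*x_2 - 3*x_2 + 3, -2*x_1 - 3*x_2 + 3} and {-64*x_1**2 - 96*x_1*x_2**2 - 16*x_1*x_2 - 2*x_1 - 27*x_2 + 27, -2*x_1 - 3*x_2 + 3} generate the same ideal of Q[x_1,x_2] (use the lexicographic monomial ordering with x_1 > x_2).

Yes, the ideals are equal.

Two ideals are equal iff their reduced Gröbner bases coincide (the reduced basis is unique for a fixed ordering).
Buchberger on the first generating set:
f_1 = -8*x_1**2 - 12*x_1*x_2**2 - 2*x_1*x_2 - 3*x_2 + 3, LT = x_1**2.
f_2 = -2*x_1 - 3*x_2 + 3, LT = x_1.

S(f_1,f_2): lcm = x_1**2. S = 3/2*x_1*x_2**2 - 5/4*x_1*x_2 + 3/2*x_1 + 3/8*x_2 - 3/8.
  leading term x_1*x_2**2: subtract (-3/4*x_2**2)·f_2 from 3/2*x_1*x_2**2 - 5/4*x_1*x_2 + 3/2*x_1 + 3/8*x_2 - 3/8 → -5/4*x_1*x_2 + 3/2*x_1 - 9/4*x_2**3 + 9/4*x_2**2 + 3/8*x_2 - 3/8
  leading term x_1*x_2: subtract (5/8*x_2)·f_2 from -5/4*x_1*x_2 + 3/2*x_1 - 9/4*x_2**3 + 9/4*x_2**2 + 3/8*x_2 - 3/8 → 3/2*x_1 - 9/4*x_2**3 + 33/8*x_2**2 - 3/2*x_2 - 3/8
  leading term x_1: subtract (-3/4)·f_2 from 3/2*x_1 - 9/4*x_2**3 + 33/8*x_2**2 - 3/2*x_2 - 3/8 → -9/4*x_2**3 + 33/8*x_2**2 - 15/4*x_2 + 15/8
  leading term x_2**3: no divisor's leading term divides it; move -9/4*x_2**3 to the remainder.
  leading term x_2**2: no divisor's leading term divides it; move 33/8*x_2**2 to the remainder.
  leading term x_2: no divisor's leading term divides it; move -15/4*x_2 to the remainder.
  leading term 1: no divisor's leading term divides it; move 15/8 to the remainder.
  remainder -9/4*x_2**3 + 33/8*x_2**2 - 15/4*x_2 + 15/8 ≠ 0; add g_3 = -9/4*x_2**3 + 33/8*x_2**2 - 15/4*x_2 + 15/8 to the basis.

The other S-polynomials (S(f_1,g_3), S(f_2,g_3)) all reduce to 0 modulo the current basis, so we have a Gröbner basis.
Inter-reduce: drop elements whose leading term is divisible by another's, tail-reduce, and make monic.
Reduced Gröbner basis: {x_1 + 3/2*x_2 - 3/2, x_2**3 - 11/6*x_2**2 + 5/3*x_2 - 5/6}.

Buchberger on the second generating set:
h_1 = -64*x_1**2 - 96*x_1*x_2**2 - 16*x_1*x_2 - 2*x_1 - 27*x_2 + 27, LT = x_1**2.
h_2 = -2*x_1 - 3*x_2 + 3, LT = x_1.

S(h_1,h_2): lcm = x_1**2. S = 3/2*x_1*x_2**2 - 5/4*x_1*x_2 + 49/32*x_1 + 27/64*x_2 - 27/64.
  leading term x_1*x_2**2: subtract (-3/4*x_2**2)·h_2 from 3/2*x_1*x_2**2 - 5/4*x_1*x_2 + 49/32*x_1 + 27/64*x_2 - 27/64 → -5/4*x_1*x_2 + 49/32*x_1 - 9/4*x_2**3 + 9/4*x_2**2 + 27/64*x_2 - 27/64
  leading term x_1*x_2: subtract (5/8*x_2)·h_2 from -5/4*x_1*x_2 + 49/32*x_1 - 9/4*x_2**3 + 9/4*x_2**2 + 27/64*x_2 - 27/64 → 49/32*x_1 - 9/4*x_2**3 + 33/8*x_2**2 - 93/64*x_2 - 27/64
  leading term x_1: subtract (-49/64)·h_2 from 49/32*x_1 - 9/4*x_2**3 + 33/8*x_2**2 - 93/64*x_2 - 27/64 → -9/4*x_2**3 + 33/8*x_2**2 - 15/4*x_2 + 15/8
  leading term x_2**3: no divisor's leading term divides it; move -9/4*x_2**3 to the remainder.
  leading term x_2**2: no divisor's leading term divides it; move 33/8*x_2**2 to the remainder.
  leading term x_2: no divisor's leading term divides it; move -15/4*x_2 to the remainder.
  leading term 1: no divisor's leading term divides it; move 15/8 to the remainder.
  remainder -9/4*x_2**3 + 33/8*x_2**2 - 15/4*x_2 + 15/8 ≠ 0; add k_3 = -9/4*x_2**3 + 33/8*x_2**2 - 15/4*x_2 + 15/8 to the basis.

The other S-polynomials (S(h_1,k_3), S(h_2,k_3)) all reduce to 0 modulo the current basis, so we have a Gröbner basis.
Inter-reduce: drop elements whose leading term is divisible by another's, tail-reduce, and make monic.
Reduced Gröbner basis: {x_1 + 3/2*x_2 - 3/2, x_2**3 - 11/6*x_2**2 + 5/3*x_2 - 5/6}.

These coincide, so the ideals are equal.
The same test decides containment: I ⊆ J iff every generator of I reduces to 0 modulo a Gröbner basis of J.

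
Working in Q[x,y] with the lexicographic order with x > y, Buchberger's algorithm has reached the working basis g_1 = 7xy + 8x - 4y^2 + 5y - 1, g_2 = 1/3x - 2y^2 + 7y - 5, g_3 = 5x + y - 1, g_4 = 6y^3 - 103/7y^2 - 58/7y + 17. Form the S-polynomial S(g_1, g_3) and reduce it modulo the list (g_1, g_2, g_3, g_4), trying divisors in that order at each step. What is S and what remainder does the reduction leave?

lcm(LM(g_1), LM(g_3)) = xy.
S = (lcm/LT(g_1))·g_1 − (lcm/LT(g_3))·g_3 = 8/7x - 27/35y^2 + 32/35y - 1/7.
Reduce S modulo (g_1, g_2, g_3, g_4) in that order:
  leading term x: subtract (24/7)·g_2 from 8/7x - 27/35y^2 + 32/35y - 1/7 → 213/35y^2 - 808/35y + 17
  leading term y^2: no divisor's leading term divides it; move 213/35y^2 to the remainder.
  leading term y: no divisor's leading term divides it; move -808/35y to the remainder.
  leading term 1: no divisor's leading term divides it; move 17 to the remainder.
The remainder 213/35y^2 - 808/35y + 17 is nonzero, so it would be added as the next basis element.

S(g_1, g_3) = 8/7x - 27/35y^2 + 32/35y - 1/7; remainder on division = 213/35y^2 - 808/35y + 17.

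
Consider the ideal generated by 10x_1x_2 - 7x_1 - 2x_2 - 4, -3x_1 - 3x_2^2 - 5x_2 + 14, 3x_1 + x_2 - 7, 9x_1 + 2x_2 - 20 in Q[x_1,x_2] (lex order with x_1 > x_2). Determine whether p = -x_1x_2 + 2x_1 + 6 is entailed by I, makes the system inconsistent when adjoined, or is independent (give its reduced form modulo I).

Adjoining -x_1x_2 + 2x_1 + 6 makes the ideal the whole ring: the system is inconsistent.

First compute the reduced Gröbner basis of I by Buchberger's algorithm.
f_1 = 10x_1x_2 - 7x_1 - 2x_2 - 4, LT = x_1x_2.
f_2 = -3x_1 - 3x_2^2 - 5x_2 + 14, LT = x_1.
f_3 = 3x_1 + x_2 - 7, LT = x_1.
f_4 = 9x_1 + 2x_2 - 20, LT = x_1.

S(f_1,f_2): lcm = x_1x_2. S = -7/10x_1 - x_2^3 - 5/3x_2^2 + 67/15x_2 - 2/5.
  leading term x_1: subtract (7/30)·f_2 from -7/10x_1 - x_2^3 - 5/3x_2^2 + 67/15x_2 - 2/5 → -x_2^3 - 29/30x_2^2 + 169/30x_2 - 11/3
  leading term x_2^3: no divisor's leading term divides it; move -x_2^3 to the remainder.
  leading term x_2^2: no divisor's leading term divides it; move -29/30x_2^2 to the remainder.
  leading term x_2: no divisor's leading term divides it; move 169/30x_2 to the remainder.
  leading term 1: no divisor's leading term divides it; move -11/3 to the remainder.
  remainder -x_2^3 - 29/30x_2^2 + 169/30x_2 - 11/3 ≠ 0; add h_5 = -x_2^3 - 29/30x_2^2 + 169/30x_2 - 11/3 to the basis.

S(f_1,f_3): lcm = x_1x_2. S = -7/10x_1 - 1/3x_2^2 + 32/15x_2 - 2/5.
  leading term x_1: subtract (7/30)·f_2 from -7/10x_1 - 1/3x_2^2 + 32/15x_2 - 2/5 → 11/30x_2^2 + 33/10x_2 - 11/3
  leading term x_2^2: no divisor's leading term divides it; move 11/30x_2^2 to the remainder.
  leading term x_2: no divisor's leading term divides it; move 33/10x_2 to the remainder.
  leading term 1: no divisor's leading term divides it; move -11/3 to the remainder.
  remainder 11/30x_2^2 + 33/10x_2 - 11/3 ≠ 0; add h_6 = 11/30x_2^2 + 33/10x_2 - 11/3 to the basis.

S(f_1,f_4): lcm = x_1x_2. S = -7/10x_1 - 2/9x_2^2 + 91/45x_2 - 2/5.
  leading term x_1: subtract (7/30)·f_2 from -7/10x_1 - 2/9x_2^2 + 91/45x_2 - 2/5 → 43/90x_2^2 + 287/90x_2 - 11/3
  leading term x_2^2: subtract (43/33)·h_6 from 43/90x_2^2 + 287/90x_2 - 11/3 → -10/9x_2 + 10/9
  leading term x_2: no divisor's leading term divides it; move -10/9x_2 to the remainder.
  leading term 1: no divisor's leading term divides it; move 10/9 to the remainder.
  remainder -10/9x_2 + 10/9 ≠ 0; add h_7 = -10/9x_2 + 10/9 to the basis.

The other S-polynomials (S(f_2,f_3), S(f_2,f_4), S(f_3,f_4), S(f_1,h_5), S(f_2,h_5), S(f_3,h_5), S(f_4,h_5), S(f_1,h_6), S(f_2,h_6), S(f_3,h_6), S(f_4,h_6), S(h_5,h_6), S(f_1,h_7), S(f_2,h_7), S(f_3,h_7), S(f_4,h_7), S(h_5,h_7), S(h_6,h_7)) all reduce to 0 modulo the current basis, so we have a Gröbner basis.
Inter-reduce: drop elements whose leading term is divisible by another's, tail-reduce, and make monic.
Reduced Gröbner basis: {x_1 - 2, x_2 - 1}.
Label its elements g_1 = x_1 - 2, g_2 = x_2 - 1.

Reduce p = -x_1x_2 + 2x_1 + 6 modulo G:
  leading term x_1x_2: subtract (-x_2)·g_1 from -x_1x_2 + 2x_1 + 6 → 2x_1 - 2x_2 + 6
  leading term x_1: subtract (2)·g_1 from 2x_1 - 2x_2 + 6 → -2x_2 + 10
  leading term x_2: subtract (-2)·g_2 from -2x_2 + 10 → 8
  leading term 1: no divisor's leading term divides it; move 8 to the remainder.
  normal form = 8.
The normal form is nonzero, so p ∉ I. Since p minus its normal form lies in I, I + (p) = I + (r) where r = 8; decide whether this ideal is the whole ring.
Here r = 8 is a nonzero constant, hence a unit: 1 ∈ I + (p), the Gröbner basis of I + (p) is {1}, and the enlarged system has no common solution — adjoining p is inconsistent.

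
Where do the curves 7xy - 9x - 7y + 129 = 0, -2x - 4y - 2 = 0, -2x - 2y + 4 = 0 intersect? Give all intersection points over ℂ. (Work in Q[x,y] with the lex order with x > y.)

{(5, -3)}

Compute a lex Gröbner basis by Buchberger's algorithm.
f_1 = 7xy - 9x - 7y + 129, LT = xy.
f_2 = -2x - 4y - 2, LT = x.
f_3 = -2x - 2y + 4, LT = x.

S(f_1,f_2): lcm = xy. S = -9/7x - 2y^2 - 2y + 129/7.
  leading term x: subtract (9/14)·f_2 from -9/7x - 2y^2 - 2y + 129/7 → -2y^2 + 4/7y + 138/7
  leading term y^2: no divisor's leading term divides it; move -2y^2 to the remainder.
  leading term y: no divisor's leading term divides it; move 4/7y to the remainder.
  leading term 1: no divisor's leading term divides it; move 138/7 to the remainder.
  remainder -2y^2 + 4/7y + 138/7 ≠ 0; add h_4 = -2y^2 + 4/7y + 138/7 to the basis.

S(f_1,f_3): lcm = xy. S = -9/7x - y^2 + y + 129/7.
  leading term x: subtract (9/14)·f_2 from -9/7x - y^2 + y + 129/7 → -y^2 + 25/7y + 138/7
  leading term y^2: subtract (1/2)·h_4 from -y^2 + 25/7y + 138/7 → 23/7y + 69/7
  leading term y: no divisor's leading term divides it; move 23/7y to the remainder.
  leading term 1: no divisor's leading term divides it; move 69/7 to the remainder.
  remainder 23/7y + 69/7 ≠ 0; add h_5 = 23/7y + 69/7 to the basis.

The other S-polynomials (S(f_2,f_3), S(f_1,h_4), S(f_2,h_4), S(f_3,h_4), S(f_1,h_5), S(f_2,h_5), S(f_3,h_5), S(h_4,h_5)) all reduce to 0 modulo the current basis, so we have a Gröbner basis.
Inter-reduce: drop elements whose leading term is divisible by another's, tail-reduce, and make monic.
Reduced Gröbner basis: {x - 5, y + 3}.

The lex basis is triangular: the last element involves only y. Solving y + 3 = 0 gives y ∈ {-3}; substituting each value into the earlier elements determines the remaining variables.
  y = -3: the earlier basis element becomes x - 5 = 0, giving x = 5 — point (5, -3).
Check: every point annihilates each of the original generators.
A lex Gröbner basis triangularizes the system, enabling back-substitution.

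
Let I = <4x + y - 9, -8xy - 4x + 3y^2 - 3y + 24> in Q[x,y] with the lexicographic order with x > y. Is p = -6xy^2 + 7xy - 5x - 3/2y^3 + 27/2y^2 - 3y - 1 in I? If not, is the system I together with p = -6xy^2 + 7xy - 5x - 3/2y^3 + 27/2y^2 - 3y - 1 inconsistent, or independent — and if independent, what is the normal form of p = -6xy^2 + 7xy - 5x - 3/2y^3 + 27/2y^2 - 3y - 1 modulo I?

First compute the reduced Gröbner basis of I by Buchberger's algorithm.
f_1 = 4x + y - 9, LT = x.
f_2 = -8xy - 4x + 3y^2 - 3y + 24, LT = xy.

S(f_1,f_2): lcm = xy. S = -1/2x + 5/8y^2 - 21/8y + 3.
  reduce S modulo (f_1, f_2):
  remainder 5/8y^2 - 5/2y + 15/8 ≠ 0; add h_3 = 5/8y^2 - 5/2y + 15/8 to the basis.

The other S-polynomials (S(f_1,h_3), S(f_2,h_3)) all reduce to 0 modulo the current basis, so we have a Gröbner basis.
Inter-reduce: drop elements whose leading term is divisible by another's, tail-reduce, and make monic.
Reduced Gröbner basis: {x + 1/4y - 9/4, y^2 - 4y + 3}.
Label its elements g_1 = x + 1/4y - 9/4, g_2 = y^2 - 4y + 3.

Reduce p = -6xy^2 + 7xy - 5x - 3/2y^3 + 27/2y^2 - 3y - 1 modulo G:
  leading term xy^2: subtract (-6y^2)·g_1 from -6xy^2 + 7xy - 5x - 3/2y^3 + 27/2y^2 - 3y - 1 → 7xy - 5x - 3y - 1
  leading term xy: subtract (7y)·g_1 from 7xy - 5x - 3y - 1 → -5x - 7/4y^2 + 51/4y - 1
  leading term x: subtract (-5)·g_1 from -5x - 7/4y^2 + 51/4y - 1 → -7/4y^2 + 14y - 49/4
  leading term y^2: subtract (-7/4)·g_2 from -7/4y^2 + 14y - 49/4 → 7y - 7
  leading term y: no divisor's leading term divides it; move 7y to the remainder.
  leading term 1: no divisor's leading term divides it; move -7 to the remainder.
  normal form = 7y - 7.
The normal form is nonzero, so p ∉ I. Since p minus its normal form lies in I, I + (p) = I + (r) where r = 7y - 7; decide whether this ideal is the whole ring.
Run Buchberger on G together with r (pairs among the g_i already reduce to 0 since G is a Gröbner basis):
g_1 = x + 1/4y - 9/4, LT = x.
g_2 = y^2 - 4y + 3, LT = y^2.
r = 7y - 7, LT = y.

The S-polynomials (S(g_1,g_2), S(g_1,r), S(g_2,r)) all reduce to 0 modulo the current basis, so we have a Gröbner basis.
Inter-reduce: drop elements whose leading term is divisible by another's, tail-reduce, and make monic.
Reduced Gröbner basis: {x - 2, y - 1}.
The reduced Gröbner basis of I + (p) is {x - 2, y - 1} ≠ {1}, a proper ideal, so the enlarged system stays consistent: p is independent of I, with normal form 7y - 7.

-6xy^2 + 7xy - 5x - 3/2y^3 + 27/2y^2 - 3y - 1 is independent of I; its normal form modulo I is 7y - 7.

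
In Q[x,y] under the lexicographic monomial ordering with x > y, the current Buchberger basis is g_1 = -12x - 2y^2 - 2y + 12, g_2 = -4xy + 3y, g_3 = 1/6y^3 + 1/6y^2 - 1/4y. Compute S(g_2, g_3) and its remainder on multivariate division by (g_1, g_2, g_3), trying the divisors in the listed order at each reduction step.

S(g_2, g_3) = -xy^2 + 3/2xy - 3/4y^3; remainder on division = 0.

lcm(LM(g_2), LM(g_3)) = xy^3.
S = (lcm/LT(g_2))·g_2 − (lcm/LT(g_3))·g_3 = -xy^2 + 3/2xy - 3/4y^3.
Reduce S modulo (g_1, g_2, g_3) in that order:
  leading term xy^2: subtract (1/12y^2)·g_1 from -xy^2 + 3/2xy - 3/4y^3 → 3/2xy + 1/6y^4 - 7/12y^3 - y^2
  leading term xy: subtract (-1/8y)·g_1 from 3/2xy + 1/6y^4 - 7/12y^3 - y^2 → 1/6y^4 - 5/6y^3 - 5/4y^2 + 3/2y
  leading term y^4: subtract (y)·g_3 from 1/6y^4 - 5/6y^3 - 5/4y^2 + 3/2y → -y^3 - y^2 + 3/2y
  leading term y^3: subtract (-6)·g_3 from -y^3 - y^2 + 3/2y → 0
The remainder is 0, so this S-polynomial contributes no new basis element.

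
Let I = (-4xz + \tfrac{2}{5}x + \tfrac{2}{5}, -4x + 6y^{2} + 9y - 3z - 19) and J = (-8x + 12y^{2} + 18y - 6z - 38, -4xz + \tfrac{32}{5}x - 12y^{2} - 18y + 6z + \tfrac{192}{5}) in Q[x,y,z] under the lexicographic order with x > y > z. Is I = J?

No, the ideals differ.

For a fixed monomial order, each ideal has a unique reduced Gröbner basis; comparing bases decides equality.
Buchberger on the first generating set:
f_1 = -4xz + \tfrac{2}{5}x + \tfrac{2}{5}, LT = xz.
f_2 = -4x + 6y^{2} + 9y - 3z - 19, LT = x.

S(f_1,f_2): lcm = xz. S = -\tfrac{1}{10}x + \tfrac{3}{2}y^{2}z + \tfrac{9}{4}yz - \tfrac{3}{4}z^{2} - \tfrac{19}{4}z - \tfrac{1}{10}.
  leading term x: subtract (\tfrac{1}{40})·f_2 from -\tfrac{1}{10}x + \tfrac{3}{2}y^{2}z + \tfrac{9}{4}yz - \tfrac{3}{4}z^{2} - \tfrac{19}{4}z - \tfrac{1}{10} → \tfrac{3}{2}y^{2}z - \tfrac{3}{20}y^{2} + \tfrac{9}{4}yz - \tfrac{9}{40}y - \tfrac{3}{4}z^{2} - \tfrac{187}{40}z + \tfrac{3}{8}
  leading term y^{2}z: no divisor's leading term divides it; move \tfrac{3}{2}y^{2}z to the remainder.
  leading term y^{2}: no divisor's leading term divides it; move -\tfrac{3}{20}y^{2} to the remainder.
  leading term yz: no divisor's leading term divides it; move \tfrac{9}{4}yz to the remainder.
  leading term y: no divisor's leading term divides it; move -\tfrac{9}{40}y to the remainder.
  leading term z^{2}: no divisor's leading term divides it; move -\tfrac{3}{4}z^{2} to the remainder.
  leading term z: no divisor's leading term divides it; move -\tfrac{187}{40}z to the remainder.
  leading term 1: no divisor's leading term divides it; move \tfrac{3}{8} to the remainder.
  remainder \tfrac{3}{2}y^{2}z - \tfrac{3}{20}y^{2} + \tfrac{9}{4}yz - \tfrac{9}{40}y - \tfrac{3}{4}z^{2} - \tfrac{187}{40}z + \tfrac{3}{8} ≠ 0; add g_3 = \tfrac{3}{2}y^{2}z - \tfrac{3}{20}y^{2} + \tfrac{9}{4}yz - \tfrac{9}{40}y - \tfrac{3}{4}z^{2} - \tfrac{187}{40}z + \tfrac{3}{8} to the basis.

The other S-polynomials (S(f_1,g_3), S(f_2,g_3)) all reduce to 0 modulo the current basis, so we have a Gröbner basis.
Inter-reduce: drop elements whose leading term is divisible by another's, tail-reduce, and make monic.
Reduced Gröbner basis: {x - \tfrac{3}{2}y^{2} - \tfrac{9}{4}y + \tfrac{3}{4}z + \tfrac{19}{4}, y^{2}z - \tfrac{1}{10}y^{2} + \tfrac{3}{2}yz - \tfrac{3}{20}y - \tfrac{1}{2}z^{2} - \tfrac{187}{60}z + \tfrac{1}{4}}.

Buchberger on the second generating set:
h_1 = -8x + 12y^{2} + 18y - 6z - 38, LT = x.
h_2 = -4xz + \tfrac{32}{5}x - 12y^{2} - 18y + 6z + \tfrac{192}{5}, LT = xz.

S(h_1,h_2): lcm = xz. S = \tfrac{8}{5}x - \tfrac{3}{2}y^{2}z - 3y^{2} - \tfrac{9}{4}yz - \tfrac{9}{2}y + \tfrac{3}{4}z^{2} + \tfrac{25}{4}z + \tfrac{48}{5}.
  leading term x: subtract (-\tfrac{1}{5})·h_1 from \tfrac{8}{5}x - \tfrac{3}{2}y^{2}z - 3y^{2} - \tfrac{9}{4}yz - \tfrac{9}{2}y + \tfrac{3}{4}z^{2} + \tfrac{25}{4}z + \tfrac{48}{5} → -\tfrac{3}{2}y^{2}z - \tfrac{3}{5}y^{2} - \tfrac{9}{4}yz - \tfrac{9}{10}y + \tfrac{3}{4}z^{2} + \tfrac{101}{20}z + 2
  leading term y^{2}z: no divisor's leading term divides it; move -\tfrac{3}{2}y^{2}z to the remainder.
  leading term y^{2}: no divisor's leading term divides it; move -\tfrac{3}{5}y^{2} to the remainder.
  leading term yz: no divisor's leading term divides it; move -\tfrac{9}{4}yz to the remainder.
  leading term y: no divisor's leading term divides it; move -\tfrac{9}{10}y to the remainder.
  leading term z^{2}: no divisor's leading term divides it; move \tfrac{3}{4}z^{2} to the remainder.
  leading term z: no divisor's leading term divides it; move \tfrac{101}{20}z to the remainder.
  leading term 1: no divisor's leading term divides it; move 2 to the remainder.
  remainder -\tfrac{3}{2}y^{2}z - \tfrac{3}{5}y^{2} - \tfrac{9}{4}yz - \tfrac{9}{10}y + \tfrac{3}{4}z^{2} + \tfrac{101}{20}z + 2 ≠ 0; add k_3 = -\tfrac{3}{2}y^{2}z - \tfrac{3}{5}y^{2} - \tfrac{9}{4}yz - \tfrac{9}{10}y + \tfrac{3}{4}z^{2} + \tfrac{101}{20}z + 2 to the basis.

The other S-polynomials (S(h_1,k_3), S(h_2,k_3)) all reduce to 0 modulo the current basis, so we have a Gröbner basis.
Inter-reduce: drop elements whose leading term is divisible by another's, tail-reduce, and make monic.
Reduced Gröbner basis: {x - \tfrac{3}{2}y^{2} - \tfrac{9}{4}y + \tfrac{3}{4}z + \tfrac{19}{4}, y^{2}z + \tfrac{2}{5}y^{2} + \tfrac{3}{2}yz + \tfrac{3}{5}y - \tfrac{1}{2}z^{2} - \tfrac{101}{30}z - \tfrac{4}{3}}.

These differ, so the ideals are not equal.
The same test decides containment: I ⊆ J iff every generator of I reduces to 0 modulo a Gröbner basis of J.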